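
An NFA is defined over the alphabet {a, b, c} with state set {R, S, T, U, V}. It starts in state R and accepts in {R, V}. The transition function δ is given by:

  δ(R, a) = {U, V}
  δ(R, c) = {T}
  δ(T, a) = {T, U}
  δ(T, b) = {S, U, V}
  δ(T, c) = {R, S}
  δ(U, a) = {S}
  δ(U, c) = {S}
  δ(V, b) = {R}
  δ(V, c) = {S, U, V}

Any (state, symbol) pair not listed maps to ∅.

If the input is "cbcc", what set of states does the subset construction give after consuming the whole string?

Start in {R}.
Read 'c': R→{T}; now {T}.
Read 'b': T→{S, U, V}; now {S, U, V}.
Read 'c': S→∅, U→{S}, V→{S, U, V}; now {S, U, V}.
Read 'c': S→∅, U→{S}, V→{S, U, V}; now {S, U, V}.

{S, U, V}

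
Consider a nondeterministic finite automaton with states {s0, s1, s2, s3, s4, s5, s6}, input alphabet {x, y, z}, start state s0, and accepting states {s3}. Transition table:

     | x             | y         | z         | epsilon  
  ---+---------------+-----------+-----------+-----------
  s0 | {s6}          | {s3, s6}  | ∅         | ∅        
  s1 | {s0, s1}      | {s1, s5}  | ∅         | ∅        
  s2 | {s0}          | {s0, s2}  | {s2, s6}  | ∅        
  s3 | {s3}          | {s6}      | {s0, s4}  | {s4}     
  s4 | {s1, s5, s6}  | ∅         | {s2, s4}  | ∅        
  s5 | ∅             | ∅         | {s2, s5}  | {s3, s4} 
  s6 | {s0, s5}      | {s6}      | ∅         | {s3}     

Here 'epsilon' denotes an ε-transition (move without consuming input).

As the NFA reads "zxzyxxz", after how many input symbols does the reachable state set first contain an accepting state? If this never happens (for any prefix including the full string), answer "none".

none

Start in {s0}.
Read 'z': s0→∅; now ∅.
The set is empty and remains empty for the remaining 6 symbols.
No reachable set along the way intersects F.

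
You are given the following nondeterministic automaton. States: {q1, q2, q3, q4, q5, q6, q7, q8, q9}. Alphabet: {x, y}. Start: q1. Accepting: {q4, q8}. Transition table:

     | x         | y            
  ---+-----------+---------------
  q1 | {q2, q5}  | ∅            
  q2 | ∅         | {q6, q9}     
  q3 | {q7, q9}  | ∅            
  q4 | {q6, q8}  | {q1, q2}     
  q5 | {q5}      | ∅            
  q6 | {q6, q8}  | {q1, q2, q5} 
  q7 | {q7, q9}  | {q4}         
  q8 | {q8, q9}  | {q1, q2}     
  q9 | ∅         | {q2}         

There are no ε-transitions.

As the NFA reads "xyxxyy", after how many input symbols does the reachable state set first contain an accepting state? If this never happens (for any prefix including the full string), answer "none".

3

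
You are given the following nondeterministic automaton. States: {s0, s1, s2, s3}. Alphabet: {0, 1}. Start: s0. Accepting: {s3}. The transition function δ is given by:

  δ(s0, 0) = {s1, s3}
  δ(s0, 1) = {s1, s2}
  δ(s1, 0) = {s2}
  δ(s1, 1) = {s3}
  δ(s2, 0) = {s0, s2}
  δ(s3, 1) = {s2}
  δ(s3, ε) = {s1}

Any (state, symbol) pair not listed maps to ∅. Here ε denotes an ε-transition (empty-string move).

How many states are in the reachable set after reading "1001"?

3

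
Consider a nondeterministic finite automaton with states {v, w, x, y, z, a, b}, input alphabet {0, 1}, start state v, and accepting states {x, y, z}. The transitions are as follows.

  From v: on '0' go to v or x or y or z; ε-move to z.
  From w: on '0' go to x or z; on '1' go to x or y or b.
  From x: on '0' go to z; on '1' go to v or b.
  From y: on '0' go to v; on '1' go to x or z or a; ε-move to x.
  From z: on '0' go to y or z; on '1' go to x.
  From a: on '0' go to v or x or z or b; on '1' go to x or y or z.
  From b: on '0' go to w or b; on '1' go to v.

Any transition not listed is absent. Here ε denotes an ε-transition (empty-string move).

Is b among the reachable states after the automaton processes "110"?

Start: ε-closure({v}) = {v, z}.
Read '1': {v, z} → {x}.
Read '1': {x} → {v, z, b}.
Read '0': {v, z, b} → {v, w, x, y, z, b}.
State b is in {v, w, x, y, z, b}.

Yes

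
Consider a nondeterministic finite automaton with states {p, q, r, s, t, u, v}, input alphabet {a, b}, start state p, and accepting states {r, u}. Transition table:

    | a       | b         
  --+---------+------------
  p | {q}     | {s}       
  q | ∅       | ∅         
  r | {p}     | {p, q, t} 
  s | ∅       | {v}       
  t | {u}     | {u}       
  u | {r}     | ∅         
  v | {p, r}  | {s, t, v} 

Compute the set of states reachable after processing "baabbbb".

∅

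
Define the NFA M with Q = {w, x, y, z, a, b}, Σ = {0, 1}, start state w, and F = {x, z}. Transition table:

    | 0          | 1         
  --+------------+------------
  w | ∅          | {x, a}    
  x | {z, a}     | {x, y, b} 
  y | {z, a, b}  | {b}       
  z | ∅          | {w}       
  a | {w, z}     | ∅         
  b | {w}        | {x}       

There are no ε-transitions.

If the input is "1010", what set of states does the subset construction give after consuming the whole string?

{w, z, a}

Start in {w}.
Read '1': {w} → {x, a}.
Read '0': {x, a} → {w, z, a}.
Read '1': {w, z, a} → {w, x, a}.
Read '0': {w, x, a} → {w, z, a}.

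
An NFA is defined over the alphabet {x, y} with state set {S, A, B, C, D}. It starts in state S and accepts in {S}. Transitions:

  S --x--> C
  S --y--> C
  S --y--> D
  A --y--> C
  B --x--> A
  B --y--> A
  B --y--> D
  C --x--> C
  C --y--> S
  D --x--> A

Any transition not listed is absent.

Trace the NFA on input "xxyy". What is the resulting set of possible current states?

{C, D}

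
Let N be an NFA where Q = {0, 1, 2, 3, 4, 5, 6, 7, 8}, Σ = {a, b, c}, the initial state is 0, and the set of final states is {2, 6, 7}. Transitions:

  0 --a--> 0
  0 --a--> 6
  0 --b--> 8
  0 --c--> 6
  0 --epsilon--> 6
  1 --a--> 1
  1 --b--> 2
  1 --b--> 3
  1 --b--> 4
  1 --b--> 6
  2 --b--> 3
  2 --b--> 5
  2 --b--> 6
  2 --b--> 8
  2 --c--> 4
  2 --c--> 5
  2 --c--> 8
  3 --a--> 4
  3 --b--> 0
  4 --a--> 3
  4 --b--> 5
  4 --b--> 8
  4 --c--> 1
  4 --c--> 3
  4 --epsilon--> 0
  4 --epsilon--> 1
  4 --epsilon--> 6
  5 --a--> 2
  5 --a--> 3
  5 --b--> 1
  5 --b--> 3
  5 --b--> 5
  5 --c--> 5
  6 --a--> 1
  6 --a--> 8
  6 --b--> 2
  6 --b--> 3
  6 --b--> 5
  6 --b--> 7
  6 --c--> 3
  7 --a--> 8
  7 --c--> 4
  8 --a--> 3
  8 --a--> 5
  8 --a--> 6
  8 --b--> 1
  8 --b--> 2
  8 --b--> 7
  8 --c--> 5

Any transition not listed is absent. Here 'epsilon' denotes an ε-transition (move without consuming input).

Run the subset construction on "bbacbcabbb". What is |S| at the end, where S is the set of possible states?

Start: ε-closure({0}) = {0, 6}.
Read 'b': 0→{8}, 6→{2, 3, 5, 7}; now {2, 3, 5, 7, 8}.
Read 'b': 2→{3, 5, 6, 8}, 3→{0}, 5→{1, 3, 5}, 7→∅, 8→{1, 2, 7}; now {0, 1, 2, 3, 5, 6, 7, 8}.
Read 'a': 0→{0, 6}, 1→{1}, 2→∅, 3→{4}, 5→{2, 3}, 6→{1, 8}, 7→{8}, 8→{3, 5, 6}; now {0, 1, 2, 3, 4, 5, 6, 8}.
Read 'c': 0→{6}, 1→∅, 2→{4, 5, 8}, 3→∅, 4→{1, 3}, 5→{5}, 6→{3}, 8→{5}; union {1, 3, 4, 5, 6, 8}; ε-closure = {0, 1, 3, 4, 5, 6, 8}.
Read 'b': 0→{8}, 1→{2, 3, 4, 6}, 3→{0}, 4→{5, 8}, 5→{1, 3, 5}, 6→{2, 3, 5, 7}, 8→{1, 2, 7}; now {0, 1, 2, 3, 4, 5, 6, 7, 8}.
Read 'c': 0→{6}, 1→∅, 2→{4, 5, 8}, 3→∅, 4→{1, 3}, 5→{5}, 6→{3}, 7→{4}, 8→{5}; union {1, 3, 4, 5, 6, 8}; ε-closure = {0, 1, 3, 4, 5, 6, 8}.
Read 'a': 0→{0, 6}, 1→{1}, 3→{4}, 4→{3}, 5→{2, 3}, 6→{1, 8}, 8→{3, 5, 6}; now {0, 1, 2, 3, 4, 5, 6, 8}.
Read 'b': 0→{8}, 1→{2, 3, 4, 6}, 2→{3, 5, 6, 8}, 3→{0}, 4→{5, 8}, 5→{1, 3, 5}, 6→{2, 3, 5, 7}, 8→{1, 2, 7}; now {0, 1, 2, 3, 4, 5, 6, 7, 8}.
Read 'b': 0→{8}, 1→{2, 3, 4, 6}, 2→{3, 5, 6, 8}, 3→{0}, 4→{5, 8}, 5→{1, 3, 5}, 6→{2, 3, 5, 7}, 7→∅, 8→{1, 2, 7}; now {0, 1, 2, 3, 4, 5, 6, 7, 8}.
Read 'b': 0→{8}, 1→{2, 3, 4, 6}, 2→{3, 5, 6, 8}, 3→{0}, 4→{5, 8}, 5→{1, 3, 5}, 6→{2, 3, 5, 7}, 7→∅, 8→{1, 2, 7}; now {0, 1, 2, 3, 4, 5, 6, 7, 8}.
That set has 9 states.

9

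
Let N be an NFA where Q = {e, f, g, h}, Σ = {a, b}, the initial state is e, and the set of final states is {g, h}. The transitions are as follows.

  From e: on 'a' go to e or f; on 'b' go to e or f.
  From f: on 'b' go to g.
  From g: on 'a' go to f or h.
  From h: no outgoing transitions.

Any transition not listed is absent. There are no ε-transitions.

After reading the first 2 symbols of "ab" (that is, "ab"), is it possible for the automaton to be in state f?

Yes

Start in {e}.
Read 'a': e→{e, f}; now {e, f}.
Read 'b': e→{e, f}, f→{g}; now {e, f, g}.
State f is in {e, f, g}.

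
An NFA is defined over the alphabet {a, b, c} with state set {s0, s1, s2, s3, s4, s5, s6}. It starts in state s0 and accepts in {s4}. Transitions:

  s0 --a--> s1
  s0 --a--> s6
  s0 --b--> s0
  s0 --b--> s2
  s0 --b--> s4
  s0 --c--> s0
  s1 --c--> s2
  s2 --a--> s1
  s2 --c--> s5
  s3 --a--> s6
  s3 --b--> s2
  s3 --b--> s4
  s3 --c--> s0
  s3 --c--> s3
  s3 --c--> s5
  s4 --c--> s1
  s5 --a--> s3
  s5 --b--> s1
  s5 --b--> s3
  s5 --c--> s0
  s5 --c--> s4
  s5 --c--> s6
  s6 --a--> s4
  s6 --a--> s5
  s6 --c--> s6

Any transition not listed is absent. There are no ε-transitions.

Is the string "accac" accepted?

Start in {s0}.
Read 'a': {s0} → {s1, s6}.
Read 'c': {s1, s6} → {s2, s6}.
Read 'c': {s2, s6} → {s5, s6}.
Read 'a': {s5, s6} → {s3, s4, s5}.
Read 'c': {s3, s4, s5} → {s0, s1, s3, s4, s5, s6}.
The final set {s0, s1, s3, s4, s5, s6} contains the accepting state s4.

Yes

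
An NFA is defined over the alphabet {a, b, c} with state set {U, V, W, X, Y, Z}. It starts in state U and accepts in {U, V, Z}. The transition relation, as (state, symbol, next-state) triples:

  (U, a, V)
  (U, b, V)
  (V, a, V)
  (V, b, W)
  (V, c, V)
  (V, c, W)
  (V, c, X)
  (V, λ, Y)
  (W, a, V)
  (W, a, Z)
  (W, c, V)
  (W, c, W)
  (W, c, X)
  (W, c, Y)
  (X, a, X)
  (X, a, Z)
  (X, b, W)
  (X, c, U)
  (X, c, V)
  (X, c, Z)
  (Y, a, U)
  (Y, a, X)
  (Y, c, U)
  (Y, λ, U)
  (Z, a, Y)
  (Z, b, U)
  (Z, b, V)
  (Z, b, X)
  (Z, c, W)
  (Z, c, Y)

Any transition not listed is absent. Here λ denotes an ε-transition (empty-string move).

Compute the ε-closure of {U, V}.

Begin with {U, V}.
ε-move V → Y; add Y.

{U, V, Y}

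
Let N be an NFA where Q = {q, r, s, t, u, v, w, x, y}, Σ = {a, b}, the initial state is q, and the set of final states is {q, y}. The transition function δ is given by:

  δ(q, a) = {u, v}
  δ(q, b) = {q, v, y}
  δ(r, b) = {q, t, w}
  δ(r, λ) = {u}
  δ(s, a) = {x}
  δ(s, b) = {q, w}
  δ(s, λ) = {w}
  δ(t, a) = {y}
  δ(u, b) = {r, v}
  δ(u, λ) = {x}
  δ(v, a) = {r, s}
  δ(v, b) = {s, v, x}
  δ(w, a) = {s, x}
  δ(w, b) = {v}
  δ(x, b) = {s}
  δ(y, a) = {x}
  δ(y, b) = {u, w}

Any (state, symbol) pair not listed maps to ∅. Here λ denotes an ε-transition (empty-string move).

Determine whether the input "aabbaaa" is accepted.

Start in {q}.
Read 'a': {q} → {u, v, x}.
Read 'a': {u, v, x} → {r, s, u, w, x}.
Read 'b': {r, s, u, w, x} → {q, r, s, t, u, v, w, x}.
Read 'b': {q, r, s, t, u, v, w, x} → {q, r, s, t, u, v, w, x, y}.
Read 'a': {q, r, s, t, u, v, w, x, y} → {r, s, u, v, w, x, y}.
Read 'a': {r, s, u, v, w, x, y} → {r, s, u, w, x}.
Read 'a': {r, s, u, w, x} → {s, w, x}.
The final set {s, w, x} contains no accepting state.

No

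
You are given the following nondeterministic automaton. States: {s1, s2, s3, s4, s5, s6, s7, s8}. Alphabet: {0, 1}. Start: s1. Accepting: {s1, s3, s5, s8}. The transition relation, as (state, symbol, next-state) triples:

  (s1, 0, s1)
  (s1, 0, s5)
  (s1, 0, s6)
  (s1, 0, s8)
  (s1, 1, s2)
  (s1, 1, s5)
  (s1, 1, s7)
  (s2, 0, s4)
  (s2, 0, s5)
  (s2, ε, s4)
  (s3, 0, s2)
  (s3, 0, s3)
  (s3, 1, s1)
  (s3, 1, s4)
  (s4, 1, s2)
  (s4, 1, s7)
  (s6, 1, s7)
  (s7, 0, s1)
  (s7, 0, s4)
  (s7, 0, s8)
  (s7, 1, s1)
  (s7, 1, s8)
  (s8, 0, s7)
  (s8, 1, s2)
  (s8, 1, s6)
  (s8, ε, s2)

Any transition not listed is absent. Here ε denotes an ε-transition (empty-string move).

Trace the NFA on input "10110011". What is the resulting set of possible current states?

Start in {s1}.
Read '1': s1→{s2, s5, s7}; union {s2, s5, s7}; ε-closure = {s2, s4, s5, s7}.
Read '0': s2→{s4, s5}, s4→∅, s5→∅, s7→{s1, s4, s8}; union {s1, s4, s5, s8}; ε-closure = {s1, s2, s4, s5, s8}.
Read '1': s1→{s2, s5, s7}, s2→∅, s4→{s2, s7}, s5→∅, s8→{s2, s6}; union {s2, s5, s6, s7}; ε-closure = {s2, s4, s5, s6, s7}.
Read '1': s2→∅, s4→{s2, s7}, s5→∅, s6→{s7}, s7→{s1, s8}; union {s1, s2, s7, s8}; ε-closure = {s1, s2, s4, s7, s8}.
Read '0': s1→{s1, s5, s6, s8}, s2→{s4, s5}, s4→∅, s7→{s1, s4, s8}, s8→{s7}; union {s1, s4, s5, s6, s7, s8}; ε-closure = {s1, s2, s4, s5, s6, s7, s8}.
Read '0': s1→{s1, s5, s6, s8}, s2→{s4, s5}, s4→∅, s5→∅, s6→∅, s7→{s1, s4, s8}, s8→{s7}; union {s1, s4, s5, s6, s7, s8}; ε-closure = {s1, s2, s4, s5, s6, s7, s8}.
Read '1': s1→{s2, s5, s7}, s2→∅, s4→{s2, s7}, s5→∅, s6→{s7}, s7→{s1, s8}, s8→{s2, s6}; union {s1, s2, s5, s6, s7, s8}; ε-closure = {s1, s2, s4, s5, s6, s7, s8}.
Read '1': s1→{s2, s5, s7}, s2→∅, s4→{s2, s7}, s5→∅, s6→{s7}, s7→{s1, s8}, s8→{s2, s6}; union {s1, s2, s5, s6, s7, s8}; ε-closure = {s1, s2, s4, s5, s6, s7, s8}.

{s1, s2, s4, s5, s6, s7, s8}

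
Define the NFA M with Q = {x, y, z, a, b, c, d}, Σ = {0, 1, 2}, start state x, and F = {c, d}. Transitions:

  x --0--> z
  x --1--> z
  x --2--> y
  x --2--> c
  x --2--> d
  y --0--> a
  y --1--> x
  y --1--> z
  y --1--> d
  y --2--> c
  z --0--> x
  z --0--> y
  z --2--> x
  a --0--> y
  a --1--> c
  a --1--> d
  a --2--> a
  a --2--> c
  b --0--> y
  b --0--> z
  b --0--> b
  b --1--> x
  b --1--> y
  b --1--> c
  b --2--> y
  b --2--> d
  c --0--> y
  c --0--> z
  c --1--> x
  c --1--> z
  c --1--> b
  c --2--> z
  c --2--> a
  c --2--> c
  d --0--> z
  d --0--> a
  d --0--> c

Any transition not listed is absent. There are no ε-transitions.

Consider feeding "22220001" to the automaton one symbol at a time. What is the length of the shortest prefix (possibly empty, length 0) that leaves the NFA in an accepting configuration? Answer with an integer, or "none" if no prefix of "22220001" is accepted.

1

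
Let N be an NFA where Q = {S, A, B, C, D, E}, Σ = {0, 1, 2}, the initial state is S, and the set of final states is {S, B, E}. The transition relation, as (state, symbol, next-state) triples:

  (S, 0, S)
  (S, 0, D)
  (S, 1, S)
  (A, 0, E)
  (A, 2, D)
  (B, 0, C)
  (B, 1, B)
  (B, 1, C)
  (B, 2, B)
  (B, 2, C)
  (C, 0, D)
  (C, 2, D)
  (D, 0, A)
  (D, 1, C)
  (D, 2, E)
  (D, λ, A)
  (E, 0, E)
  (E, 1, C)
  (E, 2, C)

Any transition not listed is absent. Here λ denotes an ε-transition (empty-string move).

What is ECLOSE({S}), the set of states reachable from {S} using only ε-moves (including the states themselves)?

{S}

Begin with {S}.
No ε-moves leave this set, so the closure equals the set itself.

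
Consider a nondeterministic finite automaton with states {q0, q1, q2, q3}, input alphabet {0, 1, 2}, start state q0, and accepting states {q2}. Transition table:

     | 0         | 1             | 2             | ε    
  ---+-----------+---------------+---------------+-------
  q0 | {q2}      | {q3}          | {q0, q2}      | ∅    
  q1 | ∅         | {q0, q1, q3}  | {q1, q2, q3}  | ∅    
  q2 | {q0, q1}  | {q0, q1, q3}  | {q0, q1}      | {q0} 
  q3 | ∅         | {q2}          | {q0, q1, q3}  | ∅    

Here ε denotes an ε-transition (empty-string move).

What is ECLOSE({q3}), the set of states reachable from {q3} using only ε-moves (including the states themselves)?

Begin with {q3}.
No ε-moves leave this set, so the closure equals the set itself.

{q3}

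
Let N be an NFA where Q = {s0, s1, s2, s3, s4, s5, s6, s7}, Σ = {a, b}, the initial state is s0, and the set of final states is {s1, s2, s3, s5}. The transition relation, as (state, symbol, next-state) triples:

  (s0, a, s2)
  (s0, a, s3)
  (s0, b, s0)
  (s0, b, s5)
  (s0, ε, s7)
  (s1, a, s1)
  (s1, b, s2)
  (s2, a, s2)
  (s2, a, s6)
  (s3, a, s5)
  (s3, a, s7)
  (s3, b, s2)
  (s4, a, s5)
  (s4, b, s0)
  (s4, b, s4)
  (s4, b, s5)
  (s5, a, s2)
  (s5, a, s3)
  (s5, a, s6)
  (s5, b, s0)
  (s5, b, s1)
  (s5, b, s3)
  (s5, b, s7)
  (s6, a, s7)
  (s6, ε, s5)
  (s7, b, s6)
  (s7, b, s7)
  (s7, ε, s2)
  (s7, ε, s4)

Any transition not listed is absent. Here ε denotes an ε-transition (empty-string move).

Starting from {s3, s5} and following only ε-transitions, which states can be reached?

{s3, s5}

Begin with {s3, s5}.
No ε-moves leave this set, so the closure equals the set itself.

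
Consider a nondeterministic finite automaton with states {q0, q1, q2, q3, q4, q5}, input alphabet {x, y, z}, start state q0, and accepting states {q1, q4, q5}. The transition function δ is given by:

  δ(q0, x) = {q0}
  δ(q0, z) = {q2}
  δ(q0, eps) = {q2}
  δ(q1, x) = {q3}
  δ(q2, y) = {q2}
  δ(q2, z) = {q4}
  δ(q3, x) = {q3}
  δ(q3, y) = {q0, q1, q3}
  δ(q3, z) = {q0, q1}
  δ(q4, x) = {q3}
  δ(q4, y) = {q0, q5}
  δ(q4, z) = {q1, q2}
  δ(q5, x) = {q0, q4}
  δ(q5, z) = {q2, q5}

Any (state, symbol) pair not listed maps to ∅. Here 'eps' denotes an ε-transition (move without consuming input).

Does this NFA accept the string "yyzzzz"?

Start: ε-closure({q0}) = {q0, q2}.
Read 'y': q0→∅, q2→{q2}; now {q2}.
Read 'y': q2→{q2}; now {q2}.
Read 'z': q2→{q4}; now {q4}.
Read 'z': q4→{q1, q2}; now {q1, q2}.
Read 'z': q1→∅, q2→{q4}; now {q4}.
Read 'z': q4→{q1, q2}; now {q1, q2}.
The final set {q1, q2} contains the accepting state q1.

Yes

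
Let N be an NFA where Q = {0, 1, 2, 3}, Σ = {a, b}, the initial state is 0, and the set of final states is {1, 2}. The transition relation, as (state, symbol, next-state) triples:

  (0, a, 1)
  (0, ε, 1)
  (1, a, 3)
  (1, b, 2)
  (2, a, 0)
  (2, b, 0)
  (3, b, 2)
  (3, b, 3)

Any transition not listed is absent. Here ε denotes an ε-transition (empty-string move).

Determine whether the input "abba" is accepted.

Start: ε-closure({0}) = {0, 1}.
Read 'a': 0→{1}, 1→{3}; now {1, 3}.
Read 'b': 1→{2}, 3→{2, 3}; now {2, 3}.
Read 'b': 2→{0}, 3→{2, 3}; union {0, 2, 3}; ε-closure = {0, 1, 2, 3}.
Read 'a': 0→{1}, 1→{3}, 2→{0}, 3→∅; now {0, 1, 3}.
The final set {0, 1, 3} contains the accepting state 1.

Yes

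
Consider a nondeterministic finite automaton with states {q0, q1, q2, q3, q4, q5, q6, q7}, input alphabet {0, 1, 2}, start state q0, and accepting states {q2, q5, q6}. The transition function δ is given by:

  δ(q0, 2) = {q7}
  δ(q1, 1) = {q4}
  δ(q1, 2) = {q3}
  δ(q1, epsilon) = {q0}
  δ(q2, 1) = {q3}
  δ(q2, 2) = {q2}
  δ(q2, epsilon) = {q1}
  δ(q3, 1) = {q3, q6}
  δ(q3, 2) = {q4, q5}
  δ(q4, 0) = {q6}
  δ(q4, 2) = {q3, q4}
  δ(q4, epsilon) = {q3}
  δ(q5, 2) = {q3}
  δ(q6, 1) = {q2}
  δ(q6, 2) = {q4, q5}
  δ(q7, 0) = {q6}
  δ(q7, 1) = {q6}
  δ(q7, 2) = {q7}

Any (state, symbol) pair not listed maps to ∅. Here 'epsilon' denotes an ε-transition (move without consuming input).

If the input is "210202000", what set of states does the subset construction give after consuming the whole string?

∅

Start in {q0}.
Read '2': {q0} → {q7}.
Read '1': {q7} → {q6}.
Read '0': {q6} → ∅.
The set is empty and remains empty for the remaining 6 symbols.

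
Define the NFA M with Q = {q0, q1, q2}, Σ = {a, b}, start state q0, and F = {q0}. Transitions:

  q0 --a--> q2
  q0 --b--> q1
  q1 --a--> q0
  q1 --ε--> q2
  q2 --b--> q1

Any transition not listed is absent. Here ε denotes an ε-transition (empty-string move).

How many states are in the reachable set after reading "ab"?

Start in {q0}.
Read 'a': q0→{q2}; now {q2}.
Read 'b': q2→{q1}; union {q1}; ε-closure = {q1, q2}.
That set has 2 states.

2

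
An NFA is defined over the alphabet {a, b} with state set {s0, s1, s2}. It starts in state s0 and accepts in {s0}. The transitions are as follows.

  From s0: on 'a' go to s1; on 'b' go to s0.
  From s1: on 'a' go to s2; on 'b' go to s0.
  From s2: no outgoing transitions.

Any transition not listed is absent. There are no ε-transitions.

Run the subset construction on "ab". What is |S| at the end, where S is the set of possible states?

1

Start in {s0}.
Read 'a': s0→{s1}; now {s1}.
Read 'b': s1→{s0}; now {s0}.
That set has 1 state.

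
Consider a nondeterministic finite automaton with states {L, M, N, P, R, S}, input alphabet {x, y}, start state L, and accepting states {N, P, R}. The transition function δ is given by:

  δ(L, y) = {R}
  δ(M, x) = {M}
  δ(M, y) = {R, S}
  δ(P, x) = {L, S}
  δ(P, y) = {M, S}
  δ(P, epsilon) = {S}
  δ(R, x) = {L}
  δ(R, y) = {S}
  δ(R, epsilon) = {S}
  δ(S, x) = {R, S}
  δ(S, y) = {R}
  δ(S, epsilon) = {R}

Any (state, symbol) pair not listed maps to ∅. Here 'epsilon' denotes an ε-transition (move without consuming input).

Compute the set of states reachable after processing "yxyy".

Start in {L}.
Read 'y': {L} → {R, S}.
Read 'x': {R, S} → {L, R, S}.
Read 'y': {L, R, S} → {R, S}.
Read 'y': {R, S} → {R, S}.

{R, S}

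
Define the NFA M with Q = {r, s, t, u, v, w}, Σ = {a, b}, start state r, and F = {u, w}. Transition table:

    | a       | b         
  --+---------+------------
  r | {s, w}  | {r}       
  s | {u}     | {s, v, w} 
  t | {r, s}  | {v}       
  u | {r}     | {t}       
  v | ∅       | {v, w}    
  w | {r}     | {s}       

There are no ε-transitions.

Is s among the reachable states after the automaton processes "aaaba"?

Start in {r}.
Read 'a': r→{s, w}; now {s, w}.
Read 'a': s→{u}, w→{r}; now {r, u}.
Read 'a': r→{s, w}, u→{r}; now {r, s, w}.
Read 'b': r→{r}, s→{s, v, w}, w→{s}; now {r, s, v, w}.
Read 'a': r→{s, w}, s→{u}, v→∅, w→{r}; now {r, s, u, w}.
State s is in {r, s, u, w}.

Yes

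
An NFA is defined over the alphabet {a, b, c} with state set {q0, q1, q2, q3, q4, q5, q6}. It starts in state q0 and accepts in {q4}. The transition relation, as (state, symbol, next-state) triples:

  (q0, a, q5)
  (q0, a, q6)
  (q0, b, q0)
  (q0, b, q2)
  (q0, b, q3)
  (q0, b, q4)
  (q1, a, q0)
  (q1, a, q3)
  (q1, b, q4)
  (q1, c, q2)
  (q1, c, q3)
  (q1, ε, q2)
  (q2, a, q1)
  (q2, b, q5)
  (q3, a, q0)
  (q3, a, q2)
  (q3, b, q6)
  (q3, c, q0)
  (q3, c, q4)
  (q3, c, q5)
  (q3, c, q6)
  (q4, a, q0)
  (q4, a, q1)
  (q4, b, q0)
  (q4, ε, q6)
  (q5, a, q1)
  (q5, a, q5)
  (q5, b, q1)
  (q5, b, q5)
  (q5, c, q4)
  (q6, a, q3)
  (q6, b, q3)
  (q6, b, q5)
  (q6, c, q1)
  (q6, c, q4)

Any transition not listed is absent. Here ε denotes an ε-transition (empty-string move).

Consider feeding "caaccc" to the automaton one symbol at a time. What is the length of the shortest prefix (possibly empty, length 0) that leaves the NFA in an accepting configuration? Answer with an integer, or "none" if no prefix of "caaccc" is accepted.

none

Start in {q0}.
Read 'c': {q0} → ∅.
The set is empty and remains empty for the remaining 5 symbols.
No reachable set along the way intersects F.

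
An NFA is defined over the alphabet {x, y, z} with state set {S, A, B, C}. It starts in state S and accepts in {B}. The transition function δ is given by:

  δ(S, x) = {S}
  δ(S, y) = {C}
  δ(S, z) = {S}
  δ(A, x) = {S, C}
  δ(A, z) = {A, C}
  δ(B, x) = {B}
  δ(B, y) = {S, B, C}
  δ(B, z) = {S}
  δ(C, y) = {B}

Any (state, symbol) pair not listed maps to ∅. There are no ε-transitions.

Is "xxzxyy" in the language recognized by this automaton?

Yes

Start in {S}.
Read 'x': S→{S}; now {S}.
Read 'x': S→{S}; now {S}.
Read 'z': S→{S}; now {S}.
Read 'x': S→{S}; now {S}.
Read 'y': S→{C}; now {C}.
Read 'y': C→{B}; now {B}.
The final set {B} contains the accepting state B.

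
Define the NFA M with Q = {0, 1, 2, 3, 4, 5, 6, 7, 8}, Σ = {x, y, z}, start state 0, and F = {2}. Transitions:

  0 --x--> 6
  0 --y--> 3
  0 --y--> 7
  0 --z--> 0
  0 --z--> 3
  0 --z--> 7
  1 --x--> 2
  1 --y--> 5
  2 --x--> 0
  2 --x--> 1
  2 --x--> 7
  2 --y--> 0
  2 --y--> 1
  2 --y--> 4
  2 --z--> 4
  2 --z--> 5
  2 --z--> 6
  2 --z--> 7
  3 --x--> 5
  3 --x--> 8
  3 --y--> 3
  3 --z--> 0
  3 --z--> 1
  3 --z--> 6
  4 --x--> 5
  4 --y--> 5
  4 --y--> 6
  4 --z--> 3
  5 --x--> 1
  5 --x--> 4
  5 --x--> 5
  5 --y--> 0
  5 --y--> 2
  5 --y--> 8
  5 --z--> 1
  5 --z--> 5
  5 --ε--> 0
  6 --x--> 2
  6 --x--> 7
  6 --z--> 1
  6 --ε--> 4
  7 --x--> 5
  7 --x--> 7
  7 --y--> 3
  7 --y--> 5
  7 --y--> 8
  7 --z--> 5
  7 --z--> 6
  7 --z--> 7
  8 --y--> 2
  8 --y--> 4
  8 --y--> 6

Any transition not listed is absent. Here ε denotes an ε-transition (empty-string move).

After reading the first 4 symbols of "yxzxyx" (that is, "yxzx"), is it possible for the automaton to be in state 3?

No

Start in {0}.
Read 'y': 0→{3, 7}; now {3, 7}.
Read 'x': 3→{5, 8}, 7→{5, 7}; union {5, 7, 8}; ε-closure = {0, 5, 7, 8}.
Read 'z': 0→{0, 3, 7}, 5→{1, 5}, 7→{5, 6, 7}, 8→∅; union {0, 1, 3, 5, 6, 7}; ε-closure = {0, 1, 3, 4, 5, 6, 7}.
Read 'x': 0→{6}, 1→{2}, 3→{5, 8}, 4→{5}, 5→{1, 4, 5}, 6→{2, 7}, 7→{5, 7}; union {1, 2, 4, 5, 6, 7, 8}; ε-closure = {0, 1, 2, 4, 5, 6, 7, 8}.
State 3 is not in {0, 1, 2, 4, 5, 6, 7, 8}.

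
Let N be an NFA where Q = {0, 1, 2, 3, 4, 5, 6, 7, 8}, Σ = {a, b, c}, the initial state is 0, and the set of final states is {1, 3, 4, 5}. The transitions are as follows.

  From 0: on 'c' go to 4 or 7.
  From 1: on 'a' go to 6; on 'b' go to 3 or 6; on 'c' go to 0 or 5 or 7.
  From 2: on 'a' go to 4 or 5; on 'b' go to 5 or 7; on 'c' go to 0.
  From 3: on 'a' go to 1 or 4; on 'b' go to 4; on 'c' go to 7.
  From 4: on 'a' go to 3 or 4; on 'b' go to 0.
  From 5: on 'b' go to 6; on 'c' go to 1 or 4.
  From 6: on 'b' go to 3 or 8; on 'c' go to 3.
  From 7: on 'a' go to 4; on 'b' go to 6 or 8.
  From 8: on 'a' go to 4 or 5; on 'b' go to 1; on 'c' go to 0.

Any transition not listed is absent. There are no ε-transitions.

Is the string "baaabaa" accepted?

Start in {0}.
Read 'b': 0→∅; now ∅.
The set is empty and remains empty for the remaining 6 symbols.
The final set ∅ contains no accepting state.

No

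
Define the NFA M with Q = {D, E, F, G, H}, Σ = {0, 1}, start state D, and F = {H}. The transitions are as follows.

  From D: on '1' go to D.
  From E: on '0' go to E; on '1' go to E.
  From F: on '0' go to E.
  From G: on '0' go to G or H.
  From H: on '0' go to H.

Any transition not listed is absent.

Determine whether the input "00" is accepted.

No

Start in {D}.
Read '0': D→∅; now ∅.
The set is empty and remains empty for the remaining 1 symbol.
The final set ∅ contains no accepting state.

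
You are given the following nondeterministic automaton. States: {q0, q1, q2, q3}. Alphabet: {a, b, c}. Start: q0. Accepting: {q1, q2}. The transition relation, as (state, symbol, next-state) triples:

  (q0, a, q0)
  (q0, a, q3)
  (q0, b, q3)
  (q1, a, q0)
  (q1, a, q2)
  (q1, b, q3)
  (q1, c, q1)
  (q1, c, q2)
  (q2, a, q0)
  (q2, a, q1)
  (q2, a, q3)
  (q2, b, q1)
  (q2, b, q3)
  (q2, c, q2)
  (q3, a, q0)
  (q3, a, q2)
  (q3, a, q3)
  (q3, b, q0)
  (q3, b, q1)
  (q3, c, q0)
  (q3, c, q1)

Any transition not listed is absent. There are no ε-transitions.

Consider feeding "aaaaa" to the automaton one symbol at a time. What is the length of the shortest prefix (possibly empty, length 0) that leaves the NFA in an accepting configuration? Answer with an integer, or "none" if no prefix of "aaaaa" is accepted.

Start in {q0}.
Read 'a': {q0} → {q0, q3}.
Read 'a': {q0, q3} → {q0, q2, q3}.
None of the earlier sets intersect F, but {q0, q2, q3} does.

2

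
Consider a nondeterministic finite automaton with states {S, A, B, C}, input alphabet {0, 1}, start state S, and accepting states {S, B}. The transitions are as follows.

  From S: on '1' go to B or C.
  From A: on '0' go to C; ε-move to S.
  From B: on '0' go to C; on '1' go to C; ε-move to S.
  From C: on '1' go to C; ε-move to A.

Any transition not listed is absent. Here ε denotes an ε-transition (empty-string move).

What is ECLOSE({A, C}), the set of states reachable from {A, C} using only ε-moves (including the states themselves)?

Begin with {A, C}.
ε-move A → S; add S.

{S, A, C}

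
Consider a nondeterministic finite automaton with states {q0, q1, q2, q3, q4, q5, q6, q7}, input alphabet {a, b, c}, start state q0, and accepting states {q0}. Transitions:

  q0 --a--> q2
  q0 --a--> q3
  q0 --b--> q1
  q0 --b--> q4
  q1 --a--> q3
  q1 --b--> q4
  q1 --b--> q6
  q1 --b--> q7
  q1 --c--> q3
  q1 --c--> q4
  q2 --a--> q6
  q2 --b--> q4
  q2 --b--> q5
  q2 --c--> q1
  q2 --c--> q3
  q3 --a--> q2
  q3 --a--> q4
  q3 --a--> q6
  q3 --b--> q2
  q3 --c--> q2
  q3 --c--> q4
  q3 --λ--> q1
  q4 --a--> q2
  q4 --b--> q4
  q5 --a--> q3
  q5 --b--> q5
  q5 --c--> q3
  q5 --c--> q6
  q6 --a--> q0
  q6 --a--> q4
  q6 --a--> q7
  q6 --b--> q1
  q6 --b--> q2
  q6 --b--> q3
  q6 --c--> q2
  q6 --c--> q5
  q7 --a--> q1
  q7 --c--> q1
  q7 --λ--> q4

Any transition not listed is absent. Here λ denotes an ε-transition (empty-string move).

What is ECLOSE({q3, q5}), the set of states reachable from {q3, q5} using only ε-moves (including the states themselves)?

Begin with {q3, q5}.
ε-move q3 → q1; add q1.

{q1, q3, q5}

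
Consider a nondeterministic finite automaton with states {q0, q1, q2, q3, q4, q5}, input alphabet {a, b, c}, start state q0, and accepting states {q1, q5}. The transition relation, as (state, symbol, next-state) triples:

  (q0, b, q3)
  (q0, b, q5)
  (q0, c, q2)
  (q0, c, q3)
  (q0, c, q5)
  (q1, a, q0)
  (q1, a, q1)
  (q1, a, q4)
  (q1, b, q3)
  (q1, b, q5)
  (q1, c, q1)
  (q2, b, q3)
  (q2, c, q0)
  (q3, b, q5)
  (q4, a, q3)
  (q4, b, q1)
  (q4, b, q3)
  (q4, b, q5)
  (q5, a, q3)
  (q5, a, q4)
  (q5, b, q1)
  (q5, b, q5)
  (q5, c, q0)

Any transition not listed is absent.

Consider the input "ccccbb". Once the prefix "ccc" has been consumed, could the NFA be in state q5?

Yes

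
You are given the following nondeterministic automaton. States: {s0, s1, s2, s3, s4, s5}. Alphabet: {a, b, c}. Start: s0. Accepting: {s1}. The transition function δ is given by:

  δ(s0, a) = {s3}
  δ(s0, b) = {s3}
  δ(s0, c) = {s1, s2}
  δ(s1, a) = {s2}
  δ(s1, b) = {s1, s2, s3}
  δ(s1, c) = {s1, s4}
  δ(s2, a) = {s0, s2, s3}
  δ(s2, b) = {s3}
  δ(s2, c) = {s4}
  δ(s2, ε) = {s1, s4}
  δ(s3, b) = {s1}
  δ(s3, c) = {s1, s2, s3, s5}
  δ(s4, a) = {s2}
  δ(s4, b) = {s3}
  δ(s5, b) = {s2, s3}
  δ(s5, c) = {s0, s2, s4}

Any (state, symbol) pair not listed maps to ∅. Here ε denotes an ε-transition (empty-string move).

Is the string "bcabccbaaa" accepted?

Start in {s0}.
Read 'b': {s0} → {s3}.
Read 'c': {s3} → {s1, s2, s3, s4, s5}.
Read 'a': {s1, s2, s3, s4, s5} → {s0, s1, s2, s3, s4}.
Read 'b': {s0, s1, s2, s3, s4} → {s1, s2, s3, s4}.
Read 'c': {s1, s2, s3, s4} → {s1, s2, s3, s4, s5}.
Read 'c': {s1, s2, s3, s4, s5} → {s0, s1, s2, s3, s4, s5}.
Read 'b': {s0, s1, s2, s3, s4, s5} → {s1, s2, s3, s4}.
Read 'a': {s1, s2, s3, s4} → {s0, s1, s2, s3, s4}.
Read 'a': {s0, s1, s2, s3, s4} → {s0, s1, s2, s3, s4}.
Read 'a': {s0, s1, s2, s3, s4} → {s0, s1, s2, s3, s4}.
The final set {s0, s1, s2, s3, s4} contains the accepting state s1.

Yes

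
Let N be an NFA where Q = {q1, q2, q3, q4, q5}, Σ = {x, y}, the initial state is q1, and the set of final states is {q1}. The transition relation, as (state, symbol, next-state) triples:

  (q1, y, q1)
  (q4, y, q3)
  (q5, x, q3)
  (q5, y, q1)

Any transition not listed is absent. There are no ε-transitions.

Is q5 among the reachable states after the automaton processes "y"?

No

Start in {q1}.
Read 'y': {q1} → {q1}.
State q5 is not in {q1}.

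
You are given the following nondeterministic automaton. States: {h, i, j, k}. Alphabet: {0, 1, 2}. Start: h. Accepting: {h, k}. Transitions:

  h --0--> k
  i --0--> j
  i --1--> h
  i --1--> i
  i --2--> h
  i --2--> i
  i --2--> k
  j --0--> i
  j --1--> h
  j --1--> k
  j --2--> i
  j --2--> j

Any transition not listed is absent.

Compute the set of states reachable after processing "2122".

Start in {h}.
Read '2': h→∅; now ∅.
The set is empty and remains empty for the remaining 3 symbols.

∅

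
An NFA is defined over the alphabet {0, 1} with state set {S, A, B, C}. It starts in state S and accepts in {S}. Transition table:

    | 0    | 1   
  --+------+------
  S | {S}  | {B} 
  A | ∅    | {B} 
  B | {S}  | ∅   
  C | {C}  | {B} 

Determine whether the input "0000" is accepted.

Yes

Start in {S}.
Read '0': {S} → {S}.
Read '0': {S} → {S}.
Read '0': {S} → {S}.
Read '0': {S} → {S}.
The final set {S} contains the accepting state S.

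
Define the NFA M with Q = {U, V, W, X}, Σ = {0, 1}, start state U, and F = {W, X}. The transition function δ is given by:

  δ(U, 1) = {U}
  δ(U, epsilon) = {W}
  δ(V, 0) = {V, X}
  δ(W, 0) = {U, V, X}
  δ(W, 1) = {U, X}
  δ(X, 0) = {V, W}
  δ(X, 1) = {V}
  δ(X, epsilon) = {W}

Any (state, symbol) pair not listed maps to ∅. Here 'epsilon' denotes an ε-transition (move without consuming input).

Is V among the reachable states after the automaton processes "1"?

Start: ε-closure({U}) = {U, W}.
Read '1': {U, W} → {U, W, X}.
State V is not in {U, W, X}.

No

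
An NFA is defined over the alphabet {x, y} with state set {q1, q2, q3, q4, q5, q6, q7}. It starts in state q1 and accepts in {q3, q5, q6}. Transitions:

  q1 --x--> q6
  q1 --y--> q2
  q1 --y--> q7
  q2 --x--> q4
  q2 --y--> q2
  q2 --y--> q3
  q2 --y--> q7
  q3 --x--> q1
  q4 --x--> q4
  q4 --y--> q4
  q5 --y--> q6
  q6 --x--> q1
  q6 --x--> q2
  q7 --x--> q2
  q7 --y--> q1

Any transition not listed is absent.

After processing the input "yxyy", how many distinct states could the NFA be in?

5

Start in {q1}.
Read 'y': {q1} → {q2, q7}.
Read 'x': {q2, q7} → {q2, q4}.
Read 'y': {q2, q4} → {q2, q3, q4, q7}.
Read 'y': {q2, q3, q4, q7} → {q1, q2, q3, q4, q7}.
That set has 5 states.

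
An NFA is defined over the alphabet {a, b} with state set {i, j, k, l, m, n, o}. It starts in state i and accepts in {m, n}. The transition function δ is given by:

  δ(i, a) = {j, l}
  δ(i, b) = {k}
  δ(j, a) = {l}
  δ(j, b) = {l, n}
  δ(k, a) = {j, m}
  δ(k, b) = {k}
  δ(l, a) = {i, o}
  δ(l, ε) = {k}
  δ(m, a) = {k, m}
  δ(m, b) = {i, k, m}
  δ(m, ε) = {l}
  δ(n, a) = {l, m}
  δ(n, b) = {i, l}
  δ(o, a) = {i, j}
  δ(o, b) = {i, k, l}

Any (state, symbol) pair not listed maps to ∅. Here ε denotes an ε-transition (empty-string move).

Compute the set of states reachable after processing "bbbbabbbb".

Start in {i}.
Read 'b': i→{k}; now {k}.
Read 'b': k→{k}; now {k}.
Read 'b': k→{k}; now {k}.
Read 'b': k→{k}; now {k}.
Read 'a': k→{j, m}; union {j, m}; ε-closure = {j, k, l, m}.
Read 'b': j→{l, n}, k→{k}, l→∅, m→{i, k, m}; now {i, k, l, m, n}.
Read 'b': i→{k}, k→{k}, l→∅, m→{i, k, m}, n→{i, l}; now {i, k, l, m}.
Read 'b': i→{k}, k→{k}, l→∅, m→{i, k, m}; union {i, k, m}; ε-closure = {i, k, l, m}.
Read 'b': i→{k}, k→{k}, l→∅, m→{i, k, m}; union {i, k, m}; ε-closure = {i, k, l, m}.

{i, k, l, m}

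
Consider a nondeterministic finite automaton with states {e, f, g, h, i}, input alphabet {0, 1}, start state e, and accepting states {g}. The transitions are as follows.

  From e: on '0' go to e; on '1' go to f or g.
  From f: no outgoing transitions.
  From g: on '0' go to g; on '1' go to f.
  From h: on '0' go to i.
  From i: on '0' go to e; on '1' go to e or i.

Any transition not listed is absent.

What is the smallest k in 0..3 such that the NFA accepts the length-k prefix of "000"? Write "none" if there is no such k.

none

Start in {e}.
Read '0': e→{e}; now {e}.
Read '0': e→{e}; now {e}.
Read '0': e→{e}; now {e}.
No reachable set along the way intersects F.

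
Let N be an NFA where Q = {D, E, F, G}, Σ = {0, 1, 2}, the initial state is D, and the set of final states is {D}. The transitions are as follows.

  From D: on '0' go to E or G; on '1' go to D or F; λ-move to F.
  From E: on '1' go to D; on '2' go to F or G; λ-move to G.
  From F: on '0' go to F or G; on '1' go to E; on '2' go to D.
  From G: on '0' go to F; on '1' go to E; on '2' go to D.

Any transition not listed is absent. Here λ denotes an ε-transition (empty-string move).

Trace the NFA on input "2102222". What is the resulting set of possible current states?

{D, F}

Start: ε-closure({D}) = {D, F}.
Read '2': D→∅, F→{D}; union {D}; ε-closure = {D, F}.
Read '1': D→{D, F}, F→{E}; union {D, E, F}; ε-closure = {D, E, F, G}.
Read '0': D→{E, G}, E→∅, F→{F, G}, G→{F}; now {E, F, G}.
Read '2': E→{F, G}, F→{D}, G→{D}; now {D, F, G}.
Read '2': D→∅, F→{D}, G→{D}; union {D}; ε-closure = {D, F}.
Read '2': D→∅, F→{D}; union {D}; ε-closure = {D, F}.
Read '2': D→∅, F→{D}; union {D}; ε-closure = {D, F}.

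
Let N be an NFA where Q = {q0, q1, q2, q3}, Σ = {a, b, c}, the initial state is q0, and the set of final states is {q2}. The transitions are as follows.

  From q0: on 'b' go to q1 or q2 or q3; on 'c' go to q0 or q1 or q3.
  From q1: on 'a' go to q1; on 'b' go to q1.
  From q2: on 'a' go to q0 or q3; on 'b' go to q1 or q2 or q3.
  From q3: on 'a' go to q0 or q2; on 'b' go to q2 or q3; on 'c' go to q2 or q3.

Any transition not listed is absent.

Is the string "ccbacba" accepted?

Yes

Start in {q0}.
Read 'c': {q0} → {q0, q1, q3}.
Read 'c': {q0, q1, q3} → {q0, q1, q2, q3}.
Read 'b': {q0, q1, q2, q3} → {q1, q2, q3}.
Read 'a': {q1, q2, q3} → {q0, q1, q2, q3}.
Read 'c': {q0, q1, q2, q3} → {q0, q1, q2, q3}.
Read 'b': {q0, q1, q2, q3} → {q1, q2, q3}.
Read 'a': {q1, q2, q3} → {q0, q1, q2, q3}.
The final set {q0, q1, q2, q3} contains the accepting state q2.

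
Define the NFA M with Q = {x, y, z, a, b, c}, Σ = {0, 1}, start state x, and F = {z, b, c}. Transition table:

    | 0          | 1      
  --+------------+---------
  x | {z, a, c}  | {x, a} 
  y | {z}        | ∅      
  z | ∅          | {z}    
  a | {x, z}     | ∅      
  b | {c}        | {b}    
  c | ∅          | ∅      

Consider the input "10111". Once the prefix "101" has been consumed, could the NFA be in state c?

No

Start in {x}.
Read '1': x→{x, a}; now {x, a}.
Read '0': x→{z, a, c}, a→{x, z}; now {x, z, a, c}.
Read '1': x→{x, a}, z→{z}, a→∅, c→∅; now {x, z, a}.
State c is not in {x, z, a}.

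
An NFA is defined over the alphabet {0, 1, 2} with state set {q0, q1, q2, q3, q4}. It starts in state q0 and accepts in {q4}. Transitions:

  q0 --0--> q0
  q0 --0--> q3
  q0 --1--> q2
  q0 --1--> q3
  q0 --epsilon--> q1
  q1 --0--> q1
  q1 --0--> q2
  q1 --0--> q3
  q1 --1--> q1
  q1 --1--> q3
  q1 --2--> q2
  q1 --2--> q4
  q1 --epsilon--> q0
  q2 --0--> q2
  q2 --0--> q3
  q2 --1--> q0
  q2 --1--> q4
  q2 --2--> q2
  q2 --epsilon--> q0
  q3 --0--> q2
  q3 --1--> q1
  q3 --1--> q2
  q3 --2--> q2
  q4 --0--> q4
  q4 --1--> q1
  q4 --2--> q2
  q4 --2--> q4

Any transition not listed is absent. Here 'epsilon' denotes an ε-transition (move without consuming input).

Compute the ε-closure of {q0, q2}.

Begin with {q0, q2}.
ε-move q0 → q1; add q1.

{q0, q1, q2}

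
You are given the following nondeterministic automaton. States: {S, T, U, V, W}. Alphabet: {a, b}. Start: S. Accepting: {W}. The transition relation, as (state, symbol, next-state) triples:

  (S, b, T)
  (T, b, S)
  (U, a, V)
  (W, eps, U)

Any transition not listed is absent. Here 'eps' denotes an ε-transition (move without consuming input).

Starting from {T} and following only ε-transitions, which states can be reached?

Begin with {T}.
No ε-moves leave this set, so the closure equals the set itself.

{T}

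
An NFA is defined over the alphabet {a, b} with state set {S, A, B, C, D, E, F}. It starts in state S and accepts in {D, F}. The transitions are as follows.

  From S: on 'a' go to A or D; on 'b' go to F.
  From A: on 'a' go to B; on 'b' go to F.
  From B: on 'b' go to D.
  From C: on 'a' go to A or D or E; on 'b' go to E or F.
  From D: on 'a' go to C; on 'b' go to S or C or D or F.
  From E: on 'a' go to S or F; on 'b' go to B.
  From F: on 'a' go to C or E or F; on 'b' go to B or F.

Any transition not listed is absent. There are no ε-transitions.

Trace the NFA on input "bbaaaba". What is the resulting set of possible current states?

Start in {S}.
Read 'b': S→{F}; now {F}.
Read 'b': F→{B, F}; now {B, F}.
Read 'a': B→∅, F→{C, E, F}; now {C, E, F}.
Read 'a': C→{A, D, E}, E→{S, F}, F→{C, E, F}; now {S, A, C, D, E, F}.
Read 'a': S→{A, D}, A→{B}, C→{A, D, E}, D→{C}, E→{S, F}, F→{C, E, F}; now {S, A, B, C, D, E, F}.
Read 'b': S→{F}, A→{F}, B→{D}, C→{E, F}, D→{S, C, D, F}, E→{B}, F→{B, F}; now {S, B, C, D, E, F}.
Read 'a': S→{A, D}, B→∅, C→{A, D, E}, D→{C}, E→{S, F}, F→{C, E, F}; now {S, A, C, D, E, F}.

{S, A, C, D, E, F}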